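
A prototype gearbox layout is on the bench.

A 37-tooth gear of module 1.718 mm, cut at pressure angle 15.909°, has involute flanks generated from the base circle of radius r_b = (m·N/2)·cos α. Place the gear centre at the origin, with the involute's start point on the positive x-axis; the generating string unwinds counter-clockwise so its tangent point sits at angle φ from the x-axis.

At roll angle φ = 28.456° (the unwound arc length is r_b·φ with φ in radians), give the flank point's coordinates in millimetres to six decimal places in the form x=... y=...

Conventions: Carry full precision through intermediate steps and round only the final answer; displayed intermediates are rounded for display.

x=34.106056 y=1.217631

single-mesh involute tooth geometry (37T wheel at module 1.718)
pitch radius r_p = m·N/2 = 1.718·37/2 = 31.783000
base radius r_b = r_p·cos α = 31.783000·cos 15.909° = 30.565656
roll angle φ = 28.456° = 0.49665089 rad
x = r_b·(cos φ + φ·sin φ) = 34.106056
y = r_b·(sin φ − φ·cos φ) = 1.217631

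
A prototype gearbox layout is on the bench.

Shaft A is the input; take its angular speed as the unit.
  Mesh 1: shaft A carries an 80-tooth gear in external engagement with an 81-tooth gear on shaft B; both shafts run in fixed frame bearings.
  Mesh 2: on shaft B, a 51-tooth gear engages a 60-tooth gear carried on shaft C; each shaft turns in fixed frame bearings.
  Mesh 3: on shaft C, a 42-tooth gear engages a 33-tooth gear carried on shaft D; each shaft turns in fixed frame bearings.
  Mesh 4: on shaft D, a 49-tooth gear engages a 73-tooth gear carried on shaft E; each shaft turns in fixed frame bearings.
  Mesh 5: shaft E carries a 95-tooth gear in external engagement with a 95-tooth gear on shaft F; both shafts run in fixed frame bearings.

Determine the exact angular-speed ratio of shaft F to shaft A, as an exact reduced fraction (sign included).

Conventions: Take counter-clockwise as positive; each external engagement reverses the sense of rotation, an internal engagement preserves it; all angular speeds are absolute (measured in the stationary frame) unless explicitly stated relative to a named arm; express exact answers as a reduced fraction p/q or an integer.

class = fixed-axis compound train [5 meshes; 5 ratios multiply, 5 sense flips]
mesh 1 [80T→81T]: running ratio 80/81, sense −
mesh 2 [51T→60T]: running ratio 68/81, sense +
mesh 3 [42T→33T]: running ratio 952/891, sense −
mesh 4 [49T→73T]: running ratio 46648/65043, sense +
mesh 5 [95T→95T]: running ratio 46648/65043, sense −
ω_out/ω_in = -46648/65043

-46648/65043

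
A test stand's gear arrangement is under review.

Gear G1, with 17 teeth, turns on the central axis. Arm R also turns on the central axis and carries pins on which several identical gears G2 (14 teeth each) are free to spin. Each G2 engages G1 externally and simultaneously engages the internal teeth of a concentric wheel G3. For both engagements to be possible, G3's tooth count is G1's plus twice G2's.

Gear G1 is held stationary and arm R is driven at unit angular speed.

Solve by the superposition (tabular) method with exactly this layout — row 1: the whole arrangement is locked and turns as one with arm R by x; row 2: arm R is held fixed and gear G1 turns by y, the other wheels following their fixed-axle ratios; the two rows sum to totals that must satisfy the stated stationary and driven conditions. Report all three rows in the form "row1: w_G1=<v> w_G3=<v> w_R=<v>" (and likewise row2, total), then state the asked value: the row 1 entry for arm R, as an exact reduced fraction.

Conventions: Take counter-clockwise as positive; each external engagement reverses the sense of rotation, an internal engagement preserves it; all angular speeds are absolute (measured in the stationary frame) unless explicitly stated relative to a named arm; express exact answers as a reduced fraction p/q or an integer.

row1: w_G1=1 w_G3=1 w_R=1
row2: w_G1=-1 w_G3=17/45 w_R=0
total: w_G1=0 w_G3=62/45 w_R=1
asked value: 1

class = planetary set [G3 = 17+2·14 = 45; Willis about the carrier]
superposition row 1 [locked train]: every member turns x
superposition row 2 [arm held]: sun y, ring −(17/45)·y, arm 0
boundary: total ω_sun = x + y = 0 and total ω_arm = x = 1  ⇒  y = -1, x = 1
row 2 ring = −(17/45)·(-1) = 17/45
totals (row 1 + row 2): sun 1 + (-1) = 0, ring 1 + 17/45 = 62/45, arm 1 + 0 = 1
asked cell (row1, arm) = 1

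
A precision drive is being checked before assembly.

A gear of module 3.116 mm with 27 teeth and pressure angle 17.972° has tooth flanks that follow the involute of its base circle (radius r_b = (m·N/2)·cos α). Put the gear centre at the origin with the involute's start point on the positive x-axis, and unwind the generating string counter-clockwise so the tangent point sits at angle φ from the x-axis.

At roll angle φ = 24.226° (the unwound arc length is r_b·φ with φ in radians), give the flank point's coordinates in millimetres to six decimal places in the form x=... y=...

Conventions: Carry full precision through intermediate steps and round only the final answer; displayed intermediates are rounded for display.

class = single-mesh tooth geometry [base-circle involute, m = 3.116, 27T]
pitch radius r_p = m·N/2 = 3.116·27/2 = 42.066000
base radius r_b = r_p·cos α = 42.066000·cos 17.972° = 40.013491
roll angle φ = 24.226° = 0.42282346 rad
x = r_b·(cos φ + φ·sin φ) = 43.432007
y = r_b·(sin φ − φ·cos φ) = 0.990326

x=43.432007 y=0.990326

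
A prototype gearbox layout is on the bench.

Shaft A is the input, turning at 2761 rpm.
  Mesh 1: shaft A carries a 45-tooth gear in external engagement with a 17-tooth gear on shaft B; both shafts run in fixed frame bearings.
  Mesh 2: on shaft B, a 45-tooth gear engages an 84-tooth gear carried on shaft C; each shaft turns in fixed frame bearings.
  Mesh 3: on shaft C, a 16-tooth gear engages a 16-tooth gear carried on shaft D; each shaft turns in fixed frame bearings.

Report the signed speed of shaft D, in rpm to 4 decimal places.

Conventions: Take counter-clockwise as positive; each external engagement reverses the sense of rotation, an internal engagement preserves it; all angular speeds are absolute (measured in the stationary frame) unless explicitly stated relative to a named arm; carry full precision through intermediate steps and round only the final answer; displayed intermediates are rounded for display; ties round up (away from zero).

-3915.2836 rpm

recognized (4 fixed axles, 3 meshes): fixed-axis compound train
mesh 1 [45T→17T]: ω = 2761.0000×45/17 = 7308.5294 rpm, sense flips to −
mesh 2 [45T→84T]: ω = 7308.5294×45/84 = 3915.2836 rpm, sense flips to +
mesh 3 [16T→16T]: ω = 3915.2836×16/16 = 3915.2836 rpm, sense flips to −
signed output speed = -3915.2836 rpm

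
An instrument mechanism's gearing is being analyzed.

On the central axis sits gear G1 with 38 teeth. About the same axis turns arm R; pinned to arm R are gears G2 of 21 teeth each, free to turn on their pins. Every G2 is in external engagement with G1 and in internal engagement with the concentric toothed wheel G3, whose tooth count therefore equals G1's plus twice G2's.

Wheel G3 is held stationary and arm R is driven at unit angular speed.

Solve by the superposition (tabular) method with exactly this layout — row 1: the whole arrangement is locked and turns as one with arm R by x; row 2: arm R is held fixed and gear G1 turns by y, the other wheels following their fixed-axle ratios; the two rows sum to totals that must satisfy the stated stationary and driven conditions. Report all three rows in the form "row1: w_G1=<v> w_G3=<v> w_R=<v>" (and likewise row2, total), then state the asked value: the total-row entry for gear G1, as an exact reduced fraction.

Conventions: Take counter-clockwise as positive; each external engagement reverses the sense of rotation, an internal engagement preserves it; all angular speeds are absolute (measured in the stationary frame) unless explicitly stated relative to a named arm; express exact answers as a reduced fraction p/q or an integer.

class = planetary set [G3 = 38+2·21 = 80; Willis about the carrier]
superposition row 1 [locked train]: every member turns x
row 2 (arm held, sun turns y): ω_ring = −(38/80)·y, ω_arm = 0
boundary: total ω_ring = x − (38/80)·y = 0 and total ω_arm = x = 1  ⇒  y = 40/19, x = 1
row 2 ring = −(38/80)·40/19 = -1
totals (row 1 + row 2): sun 1 + 40/19 = 59/19, ring 1 + (-1) = 0, arm 1 + 0 = 1
asked cell (total, sun) = 59/19

row1: w_G1=1 w_G3=1 w_R=1
row2: w_G1=40/19 w_G3=-1 w_R=0
total: w_G1=59/19 w_G3=0 w_R=1
asked value: 59/19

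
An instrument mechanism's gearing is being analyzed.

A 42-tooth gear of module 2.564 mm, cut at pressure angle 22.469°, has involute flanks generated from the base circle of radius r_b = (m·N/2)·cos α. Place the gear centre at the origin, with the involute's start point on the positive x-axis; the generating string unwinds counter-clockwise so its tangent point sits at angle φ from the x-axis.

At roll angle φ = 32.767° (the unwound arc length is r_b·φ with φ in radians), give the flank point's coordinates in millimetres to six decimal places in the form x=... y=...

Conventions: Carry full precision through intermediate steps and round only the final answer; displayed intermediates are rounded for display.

x=57.239898 y=3.001924

topology: single-mesh involute geometry — m = 2.564, N = 42
pitch radius r_p = m·N/2 = 2.564·42/2 = 53.844000
base radius r_b = r_p·cos α = 53.844000·cos 22.469° = 49.756511
roll angle φ = 32.767° = 0.57189204 rad
x = r_b·(cos φ + φ·sin φ) = 57.239898
y = r_b·(sin φ − φ·cos φ) = 3.001924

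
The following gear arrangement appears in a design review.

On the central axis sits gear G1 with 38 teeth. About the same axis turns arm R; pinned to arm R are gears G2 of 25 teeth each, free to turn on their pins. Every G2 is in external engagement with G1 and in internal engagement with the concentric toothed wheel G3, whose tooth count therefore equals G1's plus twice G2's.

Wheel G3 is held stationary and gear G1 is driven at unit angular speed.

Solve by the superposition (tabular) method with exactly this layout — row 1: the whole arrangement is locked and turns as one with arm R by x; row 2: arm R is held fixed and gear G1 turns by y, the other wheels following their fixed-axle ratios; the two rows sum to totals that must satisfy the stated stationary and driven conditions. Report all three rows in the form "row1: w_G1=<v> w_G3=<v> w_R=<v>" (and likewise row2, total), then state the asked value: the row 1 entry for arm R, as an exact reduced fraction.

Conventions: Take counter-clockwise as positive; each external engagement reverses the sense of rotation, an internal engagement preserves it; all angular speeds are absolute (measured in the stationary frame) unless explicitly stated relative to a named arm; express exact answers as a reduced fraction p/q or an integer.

row1: w_G1=19/63 w_G3=19/63 w_R=19/63
row2: w_G1=44/63 w_G3=-19/63 w_R=0
total: w_G1=1 w_G3=0 w_R=19/63
asked value: 19/63

topology: planetary set — G1 38T / G2 25T / G3 88T, arm = carrier (Willis)
row 1 (train locked, turned with arm): all members turn x
row 2 — arm fixed, fixed-axis ratios: sun y, ring −(38/88)·y, arm 0
boundary: total ω_ring = x − (38/88)·y = 0 and total ω_sun = x + y = 1  ⇒  y = 44/63, x = 19/63
row 2 ring = −(38/88)·44/63 = -19/63
totals (row 1 + row 2): sun 19/63 + 44/63 = 1, ring 19/63 + (-19/63) = 0, arm 19/63 + 0 = 19/63
asked cell (row1, arm) = 19/63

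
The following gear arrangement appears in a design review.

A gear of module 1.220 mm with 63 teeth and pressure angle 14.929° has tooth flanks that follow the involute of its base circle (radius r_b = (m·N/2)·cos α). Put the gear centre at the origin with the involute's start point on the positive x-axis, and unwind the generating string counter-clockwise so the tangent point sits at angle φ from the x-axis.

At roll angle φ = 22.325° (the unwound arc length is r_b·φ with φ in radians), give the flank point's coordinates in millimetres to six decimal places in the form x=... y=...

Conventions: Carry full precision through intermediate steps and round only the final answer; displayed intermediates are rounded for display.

x=39.845545 y=0.721166

topology: single-mesh involute geometry — m = 1.220, N = 63
pitch radius r_p = m·N/2 = 1.220·63/2 = 38.430000
base radius r_b = r_p·cos α = 38.430000·cos 14.929° = 37.132826
roll angle φ = 22.325° = 0.38964476 rad
x = r_b·(cos φ + φ·sin φ) = 39.845545
y = r_b·(sin φ − φ·cos φ) = 0.721166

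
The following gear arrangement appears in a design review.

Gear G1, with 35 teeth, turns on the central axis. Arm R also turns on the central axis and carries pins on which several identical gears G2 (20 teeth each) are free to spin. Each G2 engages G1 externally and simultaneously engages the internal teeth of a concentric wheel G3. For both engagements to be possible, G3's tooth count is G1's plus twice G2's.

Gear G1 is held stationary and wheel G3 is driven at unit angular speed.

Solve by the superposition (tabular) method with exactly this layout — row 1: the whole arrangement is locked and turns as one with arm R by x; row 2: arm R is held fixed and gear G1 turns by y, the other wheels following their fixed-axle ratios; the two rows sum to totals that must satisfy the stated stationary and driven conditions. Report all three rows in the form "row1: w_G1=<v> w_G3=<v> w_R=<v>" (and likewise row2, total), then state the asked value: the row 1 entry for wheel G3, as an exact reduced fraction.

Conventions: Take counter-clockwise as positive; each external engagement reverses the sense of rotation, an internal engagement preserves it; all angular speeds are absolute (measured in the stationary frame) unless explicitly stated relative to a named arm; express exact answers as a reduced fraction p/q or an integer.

row1: w_G1=15/22 w_G3=15/22 w_R=15/22
row2: w_G1=-15/22 w_G3=7/22 w_R=0
total: w_G1=0 w_G3=1 w_R=15/22
asked value: 15/22

topology: planetary set — G1 35T / G2 20T / G3 75T, arm = carrier (Willis)
row 1 — lock + rotate with arm: ω_sun = ω_ring = ω_arm = x
row 2 (arm held, sun turns y): ω_ring = −(35/75)·y, ω_arm = 0
boundary: total ω_sun = x + y = 0 and total ω_ring = x − (35/75)·y = 1  ⇒  y = -15/22, x = 15/22
row 2 ring = −(35/75)·(-15/22) = 7/22
totals (row 1 + row 2): sun 15/22 + (-15/22) = 0, ring 15/22 + 7/22 = 1, arm 15/22 + 0 = 15/22
asked cell (row1, ring) = 15/22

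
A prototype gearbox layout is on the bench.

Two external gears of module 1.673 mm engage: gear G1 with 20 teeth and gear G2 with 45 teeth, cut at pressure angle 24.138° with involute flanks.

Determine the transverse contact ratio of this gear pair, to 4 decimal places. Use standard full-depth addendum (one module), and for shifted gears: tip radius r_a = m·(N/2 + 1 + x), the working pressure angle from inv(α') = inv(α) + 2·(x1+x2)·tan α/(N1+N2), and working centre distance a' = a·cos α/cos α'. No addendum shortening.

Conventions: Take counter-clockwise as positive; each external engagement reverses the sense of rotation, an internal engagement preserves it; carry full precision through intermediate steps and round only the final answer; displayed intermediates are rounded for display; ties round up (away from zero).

recognized (one external pair, fixed centres): single-mesh tooth geometry, m = 1.673, N1 = 20, N2 = 45
base radii: r_b1 = 15.267182, r_b2 = 34.351159
tip radii: r_a1 = 18.403000, r_a2 = 39.315500
no profile shift: α' = α, a' = a
action lengths: √(r_a1²−r_b1²) = 10.275387, √(r_a2²−r_b2²) = 19.123452
base pitch p_b = π·m·cos α = 4.796327
CR = (10.275387 + 19.123452 − 54.372500·sin 24.13800°)/4.796327 = 1.493639
contact ratio ≈ 1.4936

1.4936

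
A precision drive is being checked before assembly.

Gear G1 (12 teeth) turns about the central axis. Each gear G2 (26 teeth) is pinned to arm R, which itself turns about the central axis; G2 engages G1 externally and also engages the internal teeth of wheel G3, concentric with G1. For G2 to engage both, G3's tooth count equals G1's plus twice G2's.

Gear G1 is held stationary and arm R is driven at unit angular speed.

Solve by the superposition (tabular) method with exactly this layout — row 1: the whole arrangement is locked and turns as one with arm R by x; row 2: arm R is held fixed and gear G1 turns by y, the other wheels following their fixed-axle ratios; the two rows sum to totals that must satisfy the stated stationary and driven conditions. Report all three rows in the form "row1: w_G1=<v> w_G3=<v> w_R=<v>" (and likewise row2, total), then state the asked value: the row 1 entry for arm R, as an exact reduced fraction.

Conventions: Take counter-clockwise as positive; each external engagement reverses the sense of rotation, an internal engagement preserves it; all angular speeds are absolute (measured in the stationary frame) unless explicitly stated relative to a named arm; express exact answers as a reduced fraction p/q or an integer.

row1: w_G1=1 w_G3=1 w_R=1
row2: w_G1=-1 w_G3=3/16 w_R=0
total: w_G1=0 w_G3=19/16 w_R=1
asked value: 1

topology: planetary set — G1 12T / G2 26T / G3 64T, arm = carrier (Willis)
row 1 (train locked, turned with arm): all members turn x
superposition row 2 [arm held]: sun y, ring −(12/64)·y, arm 0
boundary: total ω_sun = x + y = 0 and total ω_arm = x = 1  ⇒  y = -1, x = 1
row 2 ring = −(12/64)·(-1) = 3/16
totals (row 1 + row 2): sun 1 + (-1) = 0, ring 1 + 3/16 = 19/16, arm 1 + 0 = 1
asked cell (row1, arm) = 1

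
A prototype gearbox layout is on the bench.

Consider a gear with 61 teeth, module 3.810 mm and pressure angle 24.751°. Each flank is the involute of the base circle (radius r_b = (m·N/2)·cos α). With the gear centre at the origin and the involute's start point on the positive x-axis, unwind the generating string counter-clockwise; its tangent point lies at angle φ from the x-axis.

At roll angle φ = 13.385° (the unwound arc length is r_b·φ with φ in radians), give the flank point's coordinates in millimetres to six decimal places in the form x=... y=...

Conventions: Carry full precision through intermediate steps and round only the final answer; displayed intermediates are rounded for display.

topology: single-mesh involute geometry — m = 3.810, N = 61
pitch radius r_p = m·N/2 = 3.810·61/2 = 116.205000
base radius r_b = r_p·cos α = 116.205000·cos 24.751° = 105.529928
roll angle φ = 13.385° = 0.23361232 rad
x = r_b·(cos φ + φ·sin φ) = 108.370392
y = r_b·(sin φ − φ·cos φ) = 0.446036

x=108.370392 y=0.446036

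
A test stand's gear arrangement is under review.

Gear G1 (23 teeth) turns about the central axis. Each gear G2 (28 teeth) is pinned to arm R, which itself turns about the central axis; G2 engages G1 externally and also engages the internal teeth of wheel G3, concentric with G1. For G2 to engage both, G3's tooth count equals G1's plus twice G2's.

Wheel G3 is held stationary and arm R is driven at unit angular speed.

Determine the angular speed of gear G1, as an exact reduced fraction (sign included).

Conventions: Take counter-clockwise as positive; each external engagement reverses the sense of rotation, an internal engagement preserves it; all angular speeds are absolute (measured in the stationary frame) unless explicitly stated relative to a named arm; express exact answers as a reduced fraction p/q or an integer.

class = planetary set [G3 = 23+2·28 = 79; Willis about the carrier]
ring teeth: 23 + 2·28 = 79
23(ω_sun−ω_arm) = −79(ω_ring−ω_arm),  ω_ring = 0, ω_arm = 1
ω_sun = 1 − (79/23)(0−1) = 102/23
exact speed ratio = 102/23

102/23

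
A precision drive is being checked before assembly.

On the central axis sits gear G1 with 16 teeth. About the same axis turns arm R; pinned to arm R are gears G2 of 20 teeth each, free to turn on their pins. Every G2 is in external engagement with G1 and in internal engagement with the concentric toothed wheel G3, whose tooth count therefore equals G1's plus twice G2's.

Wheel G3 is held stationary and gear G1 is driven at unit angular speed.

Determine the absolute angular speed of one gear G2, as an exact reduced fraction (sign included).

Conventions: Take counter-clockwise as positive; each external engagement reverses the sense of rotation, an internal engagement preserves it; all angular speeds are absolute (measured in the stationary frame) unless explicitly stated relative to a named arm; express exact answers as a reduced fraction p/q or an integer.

-2/5

topology: planetary set — G1 16T / G2 20T / G3 56T, arm = carrier (Willis)
ring teeth: 16 + 2·20 = 56
16(ω_sun−ω_arm) = −56(ω_ring−ω_arm),  ω_ring = 0, ω_sun = 1
16(1−ω_arm) = −56(0−ω_arm)  ⇒  72·ω_arm = 16  ⇒  ω_arm = 2/9
sun–planet mesh: 16·(1−2/9) = −20·(ω_p−ω_arm)  ⇒  ω_p−ω_arm = -28/45
ω_p = 2/9 − 28/45 = -2/5
exact speed ratio = -2/5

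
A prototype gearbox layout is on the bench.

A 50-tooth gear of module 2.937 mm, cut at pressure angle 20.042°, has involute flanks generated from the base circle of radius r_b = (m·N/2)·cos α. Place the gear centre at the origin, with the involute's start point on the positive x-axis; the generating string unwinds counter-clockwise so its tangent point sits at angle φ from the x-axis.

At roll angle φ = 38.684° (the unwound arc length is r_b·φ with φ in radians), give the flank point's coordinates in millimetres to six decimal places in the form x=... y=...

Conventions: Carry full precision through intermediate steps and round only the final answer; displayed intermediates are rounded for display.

topology: single-mesh involute geometry — m = 2.937, N = 50
pitch radius r_p = m·N/2 = 2.937·50/2 = 73.425000
base radius r_b = r_p·cos α = 73.425000·cos 20.042° = 68.978503
roll angle φ = 38.684° = 0.67516317 rad
x = r_b·(cos φ + φ·sin φ) = 82.953454
y = r_b·(sin φ − φ·cos φ) = 6.759132

x=82.953454 y=6.759132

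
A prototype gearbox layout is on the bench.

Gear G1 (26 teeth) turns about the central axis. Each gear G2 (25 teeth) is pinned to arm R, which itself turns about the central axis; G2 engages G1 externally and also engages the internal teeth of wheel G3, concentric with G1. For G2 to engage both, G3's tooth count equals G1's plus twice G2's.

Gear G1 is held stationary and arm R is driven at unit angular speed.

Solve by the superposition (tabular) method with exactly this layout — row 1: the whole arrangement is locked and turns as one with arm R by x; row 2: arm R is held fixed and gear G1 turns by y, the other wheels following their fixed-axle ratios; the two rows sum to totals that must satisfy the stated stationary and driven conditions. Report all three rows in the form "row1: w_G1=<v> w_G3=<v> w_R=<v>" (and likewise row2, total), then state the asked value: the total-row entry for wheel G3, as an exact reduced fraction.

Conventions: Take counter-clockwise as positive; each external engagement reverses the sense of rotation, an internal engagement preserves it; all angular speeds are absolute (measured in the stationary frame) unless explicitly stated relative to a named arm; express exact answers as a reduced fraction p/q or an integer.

row1: w_G1=1 w_G3=1 w_R=1
row2: w_G1=-1 w_G3=13/38 w_R=0
total: w_G1=0 w_G3=51/38 w_R=1
asked value: 51/38

recognized (axles ride arm R): planetary set, 26/25/76 teeth
superposition row 1 [locked train]: every member turns x
row 2 — arm fixed, fixed-axis ratios: sun y, ring −(26/76)·y, arm 0
boundary: total ω_sun = x + y = 0 and total ω_arm = x = 1  ⇒  y = -1, x = 1
row 2 ring = −(26/76)·(-1) = 13/38
totals (row 1 + row 2): sun 1 + (-1) = 0, ring 1 + 13/38 = 51/38, arm 1 + 0 = 1
asked cell (total, ring) = 51/38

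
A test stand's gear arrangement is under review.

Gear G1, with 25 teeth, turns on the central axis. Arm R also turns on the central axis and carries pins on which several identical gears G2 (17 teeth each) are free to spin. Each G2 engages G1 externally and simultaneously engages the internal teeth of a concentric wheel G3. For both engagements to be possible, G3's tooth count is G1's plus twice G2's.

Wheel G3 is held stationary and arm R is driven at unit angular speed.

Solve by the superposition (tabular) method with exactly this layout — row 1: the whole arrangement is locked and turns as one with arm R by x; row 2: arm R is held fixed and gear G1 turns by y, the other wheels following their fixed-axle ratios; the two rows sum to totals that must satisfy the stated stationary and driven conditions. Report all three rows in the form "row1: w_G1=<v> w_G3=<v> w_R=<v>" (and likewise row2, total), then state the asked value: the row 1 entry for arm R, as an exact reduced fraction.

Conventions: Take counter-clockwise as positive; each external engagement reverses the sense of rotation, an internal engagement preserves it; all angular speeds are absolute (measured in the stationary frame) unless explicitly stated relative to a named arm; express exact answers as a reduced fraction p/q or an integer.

row1: w_G1=1 w_G3=1 w_R=1
row2: w_G1=59/25 w_G3=-1 w_R=0
total: w_G1=84/25 w_G3=0 w_R=1
asked value: 1

planetary set (25T centre, 17T on arm, 59T internal) — Willis relation
row 1 — lock + rotate with arm: ω_sun = ω_ring = ω_arm = x
row 2 (arm held, sun turns y): ω_ring = −(25/59)·y, ω_arm = 0
boundary: total ω_ring = x − (25/59)·y = 0 and total ω_arm = x = 1  ⇒  y = 59/25, x = 1
row 2 ring = −(25/59)·59/25 = -1
totals (row 1 + row 2): sun 1 + 59/25 = 84/25, ring 1 + (-1) = 0, arm 1 + 0 = 1
asked cell (row1, arm) = 1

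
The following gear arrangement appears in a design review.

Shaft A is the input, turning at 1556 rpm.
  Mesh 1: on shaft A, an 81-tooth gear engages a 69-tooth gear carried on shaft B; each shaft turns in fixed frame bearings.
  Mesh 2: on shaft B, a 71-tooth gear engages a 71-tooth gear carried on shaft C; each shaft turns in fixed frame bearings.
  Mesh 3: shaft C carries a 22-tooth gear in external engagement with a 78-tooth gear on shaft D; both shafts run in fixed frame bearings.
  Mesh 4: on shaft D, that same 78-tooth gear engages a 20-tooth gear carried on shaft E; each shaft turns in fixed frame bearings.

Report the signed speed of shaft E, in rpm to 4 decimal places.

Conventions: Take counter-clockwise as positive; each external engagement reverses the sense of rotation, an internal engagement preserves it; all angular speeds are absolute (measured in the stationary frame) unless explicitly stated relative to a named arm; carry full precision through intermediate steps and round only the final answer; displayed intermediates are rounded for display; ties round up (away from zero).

topology: fixed-axis compound train — 4 meshes, A→E
mesh 1 [81T→69T]: ω = 1556.0000×81/69 = 1826.6087 rpm, sense flips to −
mesh 2 [71T→71T]: ω = 1826.6087×71/71 = 1826.6087 rpm, sense flips to +
mesh 3 [22T→78T]: ω = 1826.6087×22/78 = 515.1973 rpm, sense flips to −
mesh 4 [78T→20T]: ω = 515.1973×78/20 = 2009.2696 rpm, sense flips to +
signed output speed = +2009.2696 rpm

+2009.2696 rpm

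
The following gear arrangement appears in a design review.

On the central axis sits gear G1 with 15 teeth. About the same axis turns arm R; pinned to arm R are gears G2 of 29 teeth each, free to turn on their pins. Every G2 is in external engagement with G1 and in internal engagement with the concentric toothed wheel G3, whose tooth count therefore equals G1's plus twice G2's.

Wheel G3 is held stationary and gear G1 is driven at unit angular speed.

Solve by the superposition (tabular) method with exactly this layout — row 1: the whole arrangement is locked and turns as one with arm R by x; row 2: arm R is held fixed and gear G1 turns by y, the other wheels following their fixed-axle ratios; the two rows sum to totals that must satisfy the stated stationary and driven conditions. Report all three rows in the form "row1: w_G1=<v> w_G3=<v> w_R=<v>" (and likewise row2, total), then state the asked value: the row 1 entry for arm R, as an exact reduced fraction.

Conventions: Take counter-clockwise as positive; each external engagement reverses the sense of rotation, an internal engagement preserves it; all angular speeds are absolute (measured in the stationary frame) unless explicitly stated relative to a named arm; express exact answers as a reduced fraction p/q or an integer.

row1: w_G1=15/88 w_G3=15/88 w_R=15/88
row2: w_G1=73/88 w_G3=-15/88 w_R=0
total: w_G1=1 w_G3=0 w_R=15/88
asked value: 15/88

class = planetary set [G3 = 15+2·29 = 73; Willis about the carrier]
superposition row 1 [locked train]: every member turns x
superposition row 2 [arm held]: sun y, ring −(15/73)·y, arm 0
boundary: total ω_ring = x − (15/73)·y = 0 and total ω_sun = x + y = 1  ⇒  y = 73/88, x = 15/88
row 2 ring = −(15/73)·73/88 = -15/88
totals (row 1 + row 2): sun 15/88 + 73/88 = 1, ring 15/88 + (-15/88) = 0, arm 15/88 + 0 = 15/88
asked cell (row1, arm) = 15/88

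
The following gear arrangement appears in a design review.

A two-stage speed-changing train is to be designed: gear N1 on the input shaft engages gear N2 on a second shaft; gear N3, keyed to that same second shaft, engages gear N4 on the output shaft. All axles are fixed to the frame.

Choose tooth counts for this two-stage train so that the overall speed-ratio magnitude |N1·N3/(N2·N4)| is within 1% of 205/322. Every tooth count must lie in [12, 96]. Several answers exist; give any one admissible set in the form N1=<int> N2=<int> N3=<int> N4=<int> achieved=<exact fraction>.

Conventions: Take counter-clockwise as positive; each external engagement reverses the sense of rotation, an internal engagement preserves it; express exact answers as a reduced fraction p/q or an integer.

N1=15 N2=14 N3=41 N4=69 achieved=205/322

2-stage fixed-axis compound train for ratio 205/322
target = 205/322 in lowest terms: an exact hit needs N1·N3 = k·205 and N2·N4 = k·322 for one integer k, every count in [12, 96]; additionally prefer no 1:1 stage (N1 ≠ N2, N3 ≠ N4)
k = 1…2: no 1:1-free in-range split of k·205 and k·322 into factor pairs; take k = 3
k = 3: N1·N3 = 615 = 15·41, N2·N4 = 966 = 14·69
achieved = 15·41/(14·69) = 205/322; |achieved − target| = 0 ≤ 41/6440 ✓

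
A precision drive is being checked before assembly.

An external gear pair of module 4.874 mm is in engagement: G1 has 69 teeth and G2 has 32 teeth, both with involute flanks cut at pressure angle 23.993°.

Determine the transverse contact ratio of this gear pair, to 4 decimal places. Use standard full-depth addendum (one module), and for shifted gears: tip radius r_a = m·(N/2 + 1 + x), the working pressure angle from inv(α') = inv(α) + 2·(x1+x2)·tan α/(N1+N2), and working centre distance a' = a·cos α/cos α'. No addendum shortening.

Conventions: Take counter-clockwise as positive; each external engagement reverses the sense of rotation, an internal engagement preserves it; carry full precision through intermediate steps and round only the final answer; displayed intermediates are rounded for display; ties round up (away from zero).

class = single-mesh tooth geometry [involute pair 69T × 32T, m = 4.874]
base radii: r_b1 = 153.623764, r_b2 = 71.245804
tip radii: r_a1 = 173.027000, r_a2 = 82.858000
no profile shift: α' = α, a' = a
action lengths: √(r_a1²−r_b1²) = 79.612071, √(r_a2²−r_b2²) = 42.302289
base pitch p_b = π·m·cos α = 13.989081
CR = (79.612071 + 42.302289 − 246.137000·sin 23.99300°)/13.989081 = 1.560424
contact ratio ≈ 1.5604

1.5604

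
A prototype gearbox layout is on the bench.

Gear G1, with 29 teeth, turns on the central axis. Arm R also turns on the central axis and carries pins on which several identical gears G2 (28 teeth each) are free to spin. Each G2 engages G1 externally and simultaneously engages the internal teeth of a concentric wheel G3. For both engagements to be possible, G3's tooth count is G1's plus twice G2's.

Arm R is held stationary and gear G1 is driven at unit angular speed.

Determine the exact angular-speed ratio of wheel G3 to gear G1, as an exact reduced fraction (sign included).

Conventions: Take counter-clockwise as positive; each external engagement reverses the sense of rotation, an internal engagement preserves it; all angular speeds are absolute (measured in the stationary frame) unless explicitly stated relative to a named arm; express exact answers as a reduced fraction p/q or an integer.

planetary set (29T centre, 28T on arm, 85T internal) — Willis relation
ring teeth: 29 + 2·28 = 85
29(ω_sun−ω_arm) = −85(ω_ring−ω_arm),  ω_arm = 0, ω_sun = 1
ω_ring = 0 − (29/85)(1−0) = -29/85
ω_out/ω_in = -29/85

-29/85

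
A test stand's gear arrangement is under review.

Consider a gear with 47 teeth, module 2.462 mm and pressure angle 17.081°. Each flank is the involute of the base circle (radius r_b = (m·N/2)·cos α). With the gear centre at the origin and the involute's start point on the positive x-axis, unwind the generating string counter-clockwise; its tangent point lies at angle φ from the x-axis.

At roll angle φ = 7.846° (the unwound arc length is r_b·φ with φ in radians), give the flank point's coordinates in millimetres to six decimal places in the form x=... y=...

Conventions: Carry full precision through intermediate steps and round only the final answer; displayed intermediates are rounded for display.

x=55.821070 y=0.047250

single-mesh involute tooth geometry (47T wheel at module 2.462)
pitch radius r_p = m·N/2 = 2.462·47/2 = 57.857000
base radius r_b = r_p·cos α = 57.857000·cos 17.081° = 55.304955
roll angle φ = 7.846° = 0.13693853 rad
x = r_b·(cos φ + φ·sin φ) = 55.821070
y = r_b·(sin φ − φ·cos φ) = 0.047250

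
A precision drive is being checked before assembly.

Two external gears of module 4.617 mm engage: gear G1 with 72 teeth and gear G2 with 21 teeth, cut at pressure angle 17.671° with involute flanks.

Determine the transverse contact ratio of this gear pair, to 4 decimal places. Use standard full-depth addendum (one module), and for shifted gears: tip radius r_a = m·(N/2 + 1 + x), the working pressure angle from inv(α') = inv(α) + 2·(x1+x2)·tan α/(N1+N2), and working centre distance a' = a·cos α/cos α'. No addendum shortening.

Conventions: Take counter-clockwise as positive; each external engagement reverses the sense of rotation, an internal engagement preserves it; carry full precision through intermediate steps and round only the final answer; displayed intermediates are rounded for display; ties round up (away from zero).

1.8131

topology: single-mesh involute geometry — m = 4.617, 72T/21T pair
base radii: r_b1 = 158.369327, r_b2 = 46.191054
tip radii: r_a1 = 170.829000, r_a2 = 53.095500
no profile shift: α' = α, a' = a
action lengths: √(r_a1²−r_b1²) = 64.044542, √(r_a2²−r_b2²) = 26.182411
base pitch p_b = π·m·cos α = 13.820331
CR = (64.044542 + 26.182411 − 214.690500·sin 17.67100°)/13.820331 = 1.813088
contact ratio ≈ 1.8131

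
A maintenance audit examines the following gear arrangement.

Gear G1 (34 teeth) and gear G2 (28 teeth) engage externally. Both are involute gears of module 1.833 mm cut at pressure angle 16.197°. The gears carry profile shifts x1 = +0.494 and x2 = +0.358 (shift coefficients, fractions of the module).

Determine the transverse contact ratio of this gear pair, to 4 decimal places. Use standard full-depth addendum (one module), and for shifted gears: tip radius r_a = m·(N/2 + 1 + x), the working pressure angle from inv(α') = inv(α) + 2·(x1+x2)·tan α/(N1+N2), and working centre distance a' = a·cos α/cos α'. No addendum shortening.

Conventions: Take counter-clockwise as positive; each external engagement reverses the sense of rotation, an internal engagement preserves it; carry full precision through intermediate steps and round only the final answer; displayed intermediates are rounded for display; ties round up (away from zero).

class = single-mesh tooth geometry [involute pair 34T × 28T, m = 1.833]
base radii: r_b1 = 29.924167, r_b2 = 24.643431
tip radii: r_a1 = 33.899502, r_a2 = 28.151214
inv(α') = inv(16.197°) + 2·(+0.494+0.358)·tan α/(34+28) = 0.01576234  ⇒  α' = 20.36382°
a' = a·cos α / cos α' = 56.8230·cos 16.197°/cos 20.36382° = 58.205321
action lengths: √(r_a1²−r_b1²) = 15.928606, √(r_a2²−r_b2²) = 13.608532
base pitch p_b = π·m·cos α = 5.529973
CR = (15.928606 + 13.608532 − 58.205321·sin 20.36382°)/5.529973 = 1.678641
contact ratio ≈ 1.6786

1.6786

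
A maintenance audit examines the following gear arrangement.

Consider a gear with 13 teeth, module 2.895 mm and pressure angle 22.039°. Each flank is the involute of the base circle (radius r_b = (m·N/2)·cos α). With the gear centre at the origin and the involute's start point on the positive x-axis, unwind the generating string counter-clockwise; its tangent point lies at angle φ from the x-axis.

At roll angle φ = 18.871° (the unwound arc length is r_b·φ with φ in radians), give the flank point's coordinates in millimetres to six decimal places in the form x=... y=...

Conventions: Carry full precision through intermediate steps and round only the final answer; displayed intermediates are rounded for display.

x=18.363046 y=0.205487

recognized (one wheel, involute flank): single-mesh tooth geometry, m = 2.895, N = 13
pitch radius r_p = m·N/2 = 2.895·13/2 = 18.817500
base radius r_b = r_p·cos α = 18.817500·cos 22.039° = 17.442480
roll angle φ = 18.871° = 0.32936108 rad
x = r_b·(cos φ + φ·sin φ) = 18.363046
y = r_b·(sin φ − φ·cos φ) = 0.205487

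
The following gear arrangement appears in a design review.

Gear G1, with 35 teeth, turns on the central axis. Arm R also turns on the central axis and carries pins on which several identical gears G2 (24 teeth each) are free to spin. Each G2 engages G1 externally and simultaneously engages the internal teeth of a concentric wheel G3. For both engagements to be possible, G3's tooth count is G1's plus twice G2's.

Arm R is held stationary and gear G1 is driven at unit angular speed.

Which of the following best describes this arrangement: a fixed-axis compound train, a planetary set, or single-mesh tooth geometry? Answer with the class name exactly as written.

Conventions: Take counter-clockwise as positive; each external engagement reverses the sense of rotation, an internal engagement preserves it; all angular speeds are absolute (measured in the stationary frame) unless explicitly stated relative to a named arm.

planetary set

recognized (axles ride arm R): planetary set, 35/24/83 teeth
classification: planetary set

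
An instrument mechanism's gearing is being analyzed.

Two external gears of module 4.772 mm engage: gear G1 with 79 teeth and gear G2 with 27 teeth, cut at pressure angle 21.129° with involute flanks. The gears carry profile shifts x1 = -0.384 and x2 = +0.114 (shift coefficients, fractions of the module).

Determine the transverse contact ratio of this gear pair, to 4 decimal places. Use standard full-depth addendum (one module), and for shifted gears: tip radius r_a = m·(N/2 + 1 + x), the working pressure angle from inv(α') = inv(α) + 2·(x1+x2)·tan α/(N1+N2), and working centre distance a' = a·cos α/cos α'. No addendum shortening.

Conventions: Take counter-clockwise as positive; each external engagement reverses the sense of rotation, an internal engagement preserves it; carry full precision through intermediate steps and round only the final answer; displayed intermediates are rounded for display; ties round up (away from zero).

class = single-mesh tooth geometry [involute pair 79T × 27T, m = 4.772]
base radii: r_b1 = 175.821775, r_b2 = 60.090987
tip radii: r_a1 = 191.433552, r_a2 = 69.738008
inv(α') = inv(21.129°) + 2·(-0.384+0.114)·tan α/(79+27) = 0.01571018  ⇒  α' = 20.34211°
a' = a·cos α / cos α' = 252.9160·cos 21.129°/cos 20.34211° = 251.604395
action lengths: √(r_a1²−r_b1²) = 75.719932, √(r_a2²−r_b2²) = 35.390155
base pitch p_b = π·m·cos α = 13.983808
CR = (75.719932 + 35.390155 − 251.604395·sin 20.34211°)/13.983808 = 1.690967
contact ratio ≈ 1.6910

1.6910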